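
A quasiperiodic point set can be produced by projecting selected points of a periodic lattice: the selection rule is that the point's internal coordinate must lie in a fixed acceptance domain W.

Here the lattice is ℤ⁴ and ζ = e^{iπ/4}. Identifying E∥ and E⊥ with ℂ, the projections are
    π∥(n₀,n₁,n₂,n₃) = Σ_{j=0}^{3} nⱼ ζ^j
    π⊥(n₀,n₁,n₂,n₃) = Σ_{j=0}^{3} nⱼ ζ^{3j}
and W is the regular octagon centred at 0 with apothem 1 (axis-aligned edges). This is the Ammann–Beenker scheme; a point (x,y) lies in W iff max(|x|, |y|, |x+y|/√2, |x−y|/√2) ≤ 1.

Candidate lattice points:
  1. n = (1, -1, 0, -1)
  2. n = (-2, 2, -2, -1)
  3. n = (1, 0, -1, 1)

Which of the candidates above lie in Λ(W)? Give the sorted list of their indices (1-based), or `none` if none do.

Internal map: ζ^{3j} for j=0..3 gives (1,0), (−√2/2,√2/2), (0,−1), (√2/2,√2/2).
#1 (1, -1, 0, -1): internal (1.0000, -1.4142); octagon support 1.7071 vs apothem 1 → ∉ W
#2 (-2, 2, -2, -1): internal (-4.1213, 2.7071); octagon support 4.8284 vs apothem 1 → ∉ W
#3 (1, 0, -1, 1): internal (1.7071, 1.7071); octagon support 2.4142 vs apothem 1 → ∉ W

none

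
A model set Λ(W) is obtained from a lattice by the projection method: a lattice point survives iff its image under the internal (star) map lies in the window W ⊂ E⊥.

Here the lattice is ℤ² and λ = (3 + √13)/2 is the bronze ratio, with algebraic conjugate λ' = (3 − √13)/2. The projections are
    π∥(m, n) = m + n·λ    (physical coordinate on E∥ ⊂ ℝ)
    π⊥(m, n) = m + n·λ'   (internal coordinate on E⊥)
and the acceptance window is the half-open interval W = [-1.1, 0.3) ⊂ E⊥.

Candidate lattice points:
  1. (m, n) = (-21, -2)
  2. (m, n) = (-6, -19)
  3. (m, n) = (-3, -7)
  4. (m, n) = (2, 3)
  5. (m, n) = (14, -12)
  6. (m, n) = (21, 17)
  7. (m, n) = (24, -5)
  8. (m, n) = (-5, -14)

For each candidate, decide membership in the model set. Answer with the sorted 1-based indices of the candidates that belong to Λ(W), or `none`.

2, 3, 8

Numerically λ ≈ 3.302776 and λ' = −1/λ ≈ -0.302776.
#1 (-21,-2): internal coord -21 + (-2)·λ' = -20.394449; -20.394449 ∉ [-1.1, 0.3) → out
#2 (-6,-19): internal coord -6 + (-19)·λ' = -0.247263; -0.247263 ∈ [-1.1, 0.3) → IN Λ
#3 (-3,-7): internal coord -3 + (-7)·λ' = -0.880571; -0.880571 ∈ [-1.1, 0.3) → IN Λ
#4 (2,3): internal coord 2 + (3)·λ' = +1.091673; +1.091673 ∉ [-1.1, 0.3) → out
#5 (14,-12): internal coord 14 + (-12)·λ' = +17.633308; +17.633308 ∉ [-1.1, 0.3) → out
#6 (21,17): internal coord 21 + (17)·λ' = +15.852814; +15.852814 ∉ [-1.1, 0.3) → out
#7 (24,-5): internal coord 24 + (-5)·λ' = +25.513878; +25.513878 ∉ [-1.1, 0.3) → out
#8 (-5,-14): internal coord -5 + (-14)·λ' = -0.761141; -0.761141 ∈ [-1.1, 0.3) → IN Λ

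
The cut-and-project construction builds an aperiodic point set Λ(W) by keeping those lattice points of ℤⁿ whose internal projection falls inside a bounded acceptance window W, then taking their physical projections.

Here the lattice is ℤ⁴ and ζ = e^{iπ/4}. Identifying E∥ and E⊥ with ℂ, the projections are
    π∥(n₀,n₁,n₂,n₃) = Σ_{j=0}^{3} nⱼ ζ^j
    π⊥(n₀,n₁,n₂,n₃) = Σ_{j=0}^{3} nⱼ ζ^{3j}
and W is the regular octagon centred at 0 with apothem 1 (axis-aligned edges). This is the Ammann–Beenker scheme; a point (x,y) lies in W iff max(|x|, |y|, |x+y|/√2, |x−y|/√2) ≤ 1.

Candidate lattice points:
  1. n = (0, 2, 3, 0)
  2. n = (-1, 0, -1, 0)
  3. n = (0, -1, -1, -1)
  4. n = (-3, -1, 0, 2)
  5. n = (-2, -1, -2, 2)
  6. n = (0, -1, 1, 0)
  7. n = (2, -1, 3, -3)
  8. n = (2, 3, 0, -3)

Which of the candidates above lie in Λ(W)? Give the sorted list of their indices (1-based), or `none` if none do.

With ζ = e^{iπ/4} the internal vectors are ζ^0,ζ^3,ζ^6,ζ^9.
candidate 1: n = (0, 2, 3, 0) → π⊥ ≈ (-1.41421, -1.58579); max(|x|,|y|,|x±y|/√2) = 2.12132 > 1 ⇒ ∉ W
candidate 2: n = (-1, 0, -1, 0) → π⊥ ≈ (-1.00000, +1.00000); max(|x|,|y|,|x±y|/√2) = 1.41421 > 1 ⇒ ∉ W
candidate 3: n = (0, -1, -1, -1) → π⊥ ≈ (+0.00000, -0.41421); max(|x|,|y|,|x±y|/√2) = 0.41421 ≤ 1 ⇒ ∈ W
candidate 4: n = (-3, -1, 0, 2) → π⊥ ≈ (-0.87868, +0.70711); max(|x|,|y|,|x±y|/√2) = 1.12132 > 1 ⇒ ∉ W
candidate 5: n = (-2, -1, -2, 2) → π⊥ ≈ (+0.12132, +2.70711); max(|x|,|y|,|x±y|/√2) = 2.70711 > 1 ⇒ ∉ W
candidate 6: n = (0, -1, 1, 0) → π⊥ ≈ (+0.70711, -1.70711); max(|x|,|y|,|x±y|/√2) = 1.70711 > 1 ⇒ ∉ W
candidate 7: n = (2, -1, 3, -3) → π⊥ ≈ (+0.58579, -5.82843); max(|x|,|y|,|x±y|/√2) = 5.82843 > 1 ⇒ ∉ W
candidate 8: n = (2, 3, 0, -3) → π⊥ ≈ (-2.24264, +0.00000); max(|x|,|y|,|x±y|/√2) = 2.24264 > 1 ⇒ ∉ W

3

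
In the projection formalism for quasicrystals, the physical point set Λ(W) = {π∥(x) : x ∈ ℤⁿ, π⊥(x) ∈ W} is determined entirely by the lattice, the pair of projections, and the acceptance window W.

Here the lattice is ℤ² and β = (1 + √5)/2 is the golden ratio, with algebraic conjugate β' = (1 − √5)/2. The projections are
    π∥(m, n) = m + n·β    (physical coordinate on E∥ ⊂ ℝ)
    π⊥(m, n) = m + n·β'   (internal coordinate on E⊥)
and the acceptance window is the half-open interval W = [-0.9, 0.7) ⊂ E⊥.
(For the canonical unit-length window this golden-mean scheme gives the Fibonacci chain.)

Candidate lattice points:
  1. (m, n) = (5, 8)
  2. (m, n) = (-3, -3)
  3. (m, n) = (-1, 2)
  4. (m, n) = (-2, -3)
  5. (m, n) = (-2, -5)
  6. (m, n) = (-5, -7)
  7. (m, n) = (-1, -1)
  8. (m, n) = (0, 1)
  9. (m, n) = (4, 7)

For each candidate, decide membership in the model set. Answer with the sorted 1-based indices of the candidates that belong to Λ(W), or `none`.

1, 4, 6, 7, 8, 9

β' = (1−√5)/2 ≈ -0.618034.
candidate 1: (m,n)=(5,8) → π∥ = 5+8·β ≈ 17.944272, π⊥ = 5+8·β' ≈ 0.055728 ∈ [-0.9, 0.7) ⇒ IN Λ
candidate 2: (m,n)=(-3,-3) → π∥ = -3-3·β ≈ -7.854102, π⊥ = -3-3·β' ≈ -1.145898 ∉ [-0.9, 0.7) ⇒ out
candidate 3: (m,n)=(-1,2) → π∥ = -1+2·β ≈ 2.236068, π⊥ = -1+2·β' ≈ -2.236068 ∉ [-0.9, 0.7) ⇒ out
candidate 4: (m,n)=(-2,-3) → π∥ = -2-3·β ≈ -6.854102, π⊥ = -2-3·β' ≈ -0.145898 ∈ [-0.9, 0.7) ⇒ IN Λ
candidate 5: (m,n)=(-2,-5) → π∥ = -2-5·β ≈ -10.090170, π⊥ = -2-5·β' ≈ 1.090170 ∉ [-0.9, 0.7) ⇒ out
candidate 6: (m,n)=(-5,-7) → π∥ = -5-7·β ≈ -16.326238, π⊥ = -5-7·β' ≈ -0.673762 ∈ [-0.9, 0.7) ⇒ IN Λ
candidate 7: (m,n)=(-1,-1) → π∥ = -1-1·β ≈ -2.618034, π⊥ = -1-1·β' ≈ -0.381966 ∈ [-0.9, 0.7) ⇒ IN Λ
candidate 8: (m,n)=(0,1) → π∥ = 0+1·β ≈ 1.618034, π⊥ = 0+1·β' ≈ -0.618034 ∈ [-0.9, 0.7) ⇒ IN Λ
candidate 9: (m,n)=(4,7) → π∥ = 4+7·β ≈ 15.326238, π⊥ = 4+7·β' ≈ -0.326238 ∈ [-0.9, 0.7) ⇒ IN Λ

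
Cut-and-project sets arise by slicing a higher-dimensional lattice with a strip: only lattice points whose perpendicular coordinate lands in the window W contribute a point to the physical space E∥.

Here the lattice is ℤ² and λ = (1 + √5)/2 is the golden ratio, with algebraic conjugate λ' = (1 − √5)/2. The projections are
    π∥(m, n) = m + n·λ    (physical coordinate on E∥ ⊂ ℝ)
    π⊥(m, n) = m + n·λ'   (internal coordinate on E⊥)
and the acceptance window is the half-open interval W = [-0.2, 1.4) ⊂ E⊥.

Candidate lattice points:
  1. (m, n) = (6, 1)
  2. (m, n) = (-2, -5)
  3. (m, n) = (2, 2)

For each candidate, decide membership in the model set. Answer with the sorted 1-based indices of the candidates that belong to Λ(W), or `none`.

2, 3

Compute λ' = (1−√5)/2 = -0.61803, so π⊥(m,n) = m -0.61803·n.
#1 (6,1): internal coord 6 + (1)·λ' = +5.38197; +5.38197 ∉ [-0.2, 1.4) → out
#2 (-2,-5): internal coord -2 + (-5)·λ' = +1.09017; +1.09017 ∈ [-0.2, 1.4) → IN Λ
#3 (2,2): internal coord 2 + (2)·λ' = +0.76393; +0.76393 ∈ [-0.2, 1.4) → IN Λ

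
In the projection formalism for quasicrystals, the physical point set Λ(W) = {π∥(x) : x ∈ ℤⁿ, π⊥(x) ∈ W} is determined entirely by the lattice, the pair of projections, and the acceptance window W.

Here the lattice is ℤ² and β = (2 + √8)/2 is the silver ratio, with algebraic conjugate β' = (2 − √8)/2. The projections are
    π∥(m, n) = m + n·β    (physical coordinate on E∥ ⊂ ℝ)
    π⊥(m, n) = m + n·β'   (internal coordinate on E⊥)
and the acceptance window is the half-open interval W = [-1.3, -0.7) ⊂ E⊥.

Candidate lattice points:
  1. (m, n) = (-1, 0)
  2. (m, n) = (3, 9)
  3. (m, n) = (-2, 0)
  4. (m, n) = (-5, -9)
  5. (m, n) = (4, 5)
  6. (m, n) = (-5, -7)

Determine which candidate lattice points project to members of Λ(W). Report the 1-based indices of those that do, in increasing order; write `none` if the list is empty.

Compute β' = (2−√8)/2 = -0.41421, so π⊥(m,n) = m -0.41421·n.
[1] lift (-1,0): star map gives -1.00000; window check -1.3 ≤ -1.00000 < -0.7 is true → IN Λ
[2] lift (3,9): star map gives -0.72792; window check -1.3 ≤ -0.72792 < -0.7 is true → IN Λ
[3] lift (-2,0): star map gives -2.00000; window check -1.3 ≤ -2.00000 < -0.7 is false → out
[4] lift (-5,-9): star map gives -1.27208; window check -1.3 ≤ -1.27208 < -0.7 is true → IN Λ
[5] lift (4,5): star map gives 1.92893; window check -1.3 ≤ 1.92893 < -0.7 is false → out
[6] lift (-5,-7): star map gives -2.10051; window check -1.3 ≤ -2.10051 < -0.7 is false → out

1, 2, 4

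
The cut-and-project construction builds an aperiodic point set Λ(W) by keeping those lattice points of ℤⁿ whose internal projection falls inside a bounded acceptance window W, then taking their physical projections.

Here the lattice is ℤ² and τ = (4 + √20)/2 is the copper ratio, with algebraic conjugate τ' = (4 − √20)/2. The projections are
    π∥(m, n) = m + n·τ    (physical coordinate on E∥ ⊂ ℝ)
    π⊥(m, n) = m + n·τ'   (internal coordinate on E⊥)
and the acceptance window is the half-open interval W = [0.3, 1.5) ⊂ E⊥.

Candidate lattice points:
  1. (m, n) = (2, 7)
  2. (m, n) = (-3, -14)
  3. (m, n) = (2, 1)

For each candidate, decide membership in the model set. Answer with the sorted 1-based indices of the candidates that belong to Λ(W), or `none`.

1, 2

Compute τ' = (4−√20)/2 = -0.23607, so π⊥(m,n) = m -0.23607·n.
candidate 1: (m,n)=(2,7) → π∥ = 2+7·τ ≈ 31.65248, π⊥ = 2+7·τ' ≈ 0.34752 ∈ [0.3, 1.5) ⇒ IN Λ
candidate 2: (m,n)=(-3,-14) → π∥ = -3-14·τ ≈ -62.30495, π⊥ = -3-14·τ' ≈ 0.30495 ∈ [0.3, 1.5) ⇒ IN Λ
candidate 3: (m,n)=(2,1) → π∥ = 2+1·τ ≈ 6.23607, π⊥ = 2+1·τ' ≈ 1.76393 ∉ [0.3, 1.5) ⇒ out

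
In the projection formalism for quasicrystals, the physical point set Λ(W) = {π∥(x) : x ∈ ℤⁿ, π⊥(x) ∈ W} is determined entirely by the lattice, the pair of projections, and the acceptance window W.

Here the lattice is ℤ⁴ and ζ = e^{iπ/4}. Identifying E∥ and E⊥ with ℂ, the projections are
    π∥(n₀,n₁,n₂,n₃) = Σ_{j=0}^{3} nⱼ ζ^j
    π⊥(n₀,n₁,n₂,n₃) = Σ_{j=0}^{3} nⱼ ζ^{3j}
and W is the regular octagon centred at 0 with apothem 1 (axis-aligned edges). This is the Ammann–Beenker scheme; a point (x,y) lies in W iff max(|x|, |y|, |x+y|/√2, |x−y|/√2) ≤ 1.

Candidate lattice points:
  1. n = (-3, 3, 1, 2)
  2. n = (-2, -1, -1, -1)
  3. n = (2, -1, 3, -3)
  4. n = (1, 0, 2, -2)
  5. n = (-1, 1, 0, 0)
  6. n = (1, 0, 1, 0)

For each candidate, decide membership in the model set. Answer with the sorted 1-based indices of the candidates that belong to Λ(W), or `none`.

With ζ = e^{iπ/4} the internal vectors are ζ^0,ζ^3,ζ^6,ζ^9.
#1 (-3, 3, 1, 2): internal (-3.70711, 2.53553); octagon support 4.41421 vs apothem 1 → ∉ W
#2 (-2, -1, -1, -1): internal (-2.00000, -0.41421); octagon support 2.00000 vs apothem 1 → ∉ W
#3 (2, -1, 3, -3): internal (0.58579, -5.82843); octagon support 5.82843 vs apothem 1 → ∉ W
#4 (1, 0, 2, -2): internal (-0.41421, -3.41421); octagon support 3.41421 vs apothem 1 → ∉ W
#5 (-1, 1, 0, 0): internal (-1.70711, 0.70711); octagon support 1.70711 vs apothem 1 → ∉ W
#6 (1, 0, 1, 0): internal (1.00000, -1.00000); octagon support 1.41421 vs apothem 1 → ∉ W

none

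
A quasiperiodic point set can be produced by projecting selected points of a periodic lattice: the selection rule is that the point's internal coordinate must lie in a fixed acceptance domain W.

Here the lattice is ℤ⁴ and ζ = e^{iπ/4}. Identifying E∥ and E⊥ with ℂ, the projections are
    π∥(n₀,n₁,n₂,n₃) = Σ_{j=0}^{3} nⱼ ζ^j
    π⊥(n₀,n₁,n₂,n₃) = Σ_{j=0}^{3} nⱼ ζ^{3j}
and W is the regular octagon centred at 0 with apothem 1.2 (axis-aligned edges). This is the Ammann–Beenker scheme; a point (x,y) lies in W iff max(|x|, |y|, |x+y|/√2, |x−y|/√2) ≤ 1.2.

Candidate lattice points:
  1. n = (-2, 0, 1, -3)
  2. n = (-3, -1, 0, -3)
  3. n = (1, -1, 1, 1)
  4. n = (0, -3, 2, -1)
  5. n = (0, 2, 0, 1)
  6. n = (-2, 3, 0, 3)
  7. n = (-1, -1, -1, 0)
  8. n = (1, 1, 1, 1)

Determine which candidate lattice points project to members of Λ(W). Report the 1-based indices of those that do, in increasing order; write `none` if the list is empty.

π⊥(n) = n₀ + n₁ζ³ + n₂ζ⁶ + n₃ζ⁹ where ζ = e^{iπ/4}.
#1 (-2, 0, 1, -3): internal (-4.1213, -3.1213); octagon support 5.1213 vs apothem 1.2 → ∉ W
#2 (-3, -1, 0, -3): internal (-4.4142, -2.8284); octagon support 5.1213 vs apothem 1.2 → ∉ W
#3 (1, -1, 1, 1): internal (2.4142, -1.0000); octagon support 2.4142 vs apothem 1.2 → ∉ W
#4 (0, -3, 2, -1): internal (1.4142, -4.8284); octagon support 4.8284 vs apothem 1.2 → ∉ W
#5 (0, 2, 0, 1): internal (-0.7071, 2.1213); octagon support 2.1213 vs apothem 1.2 → ∉ W
#6 (-2, 3, 0, 3): internal (-2.0000, 4.2426); octagon support 4.4142 vs apothem 1.2 → ∉ W
#7 (-1, -1, -1, 0): internal (-0.2929, 0.2929); octagon support 0.4142 vs apothem 1.2 → ∈ W
#8 (1, 1, 1, 1): internal (1.0000, 0.4142); octagon support 1.0000 vs apothem 1.2 → ∈ W

7, 8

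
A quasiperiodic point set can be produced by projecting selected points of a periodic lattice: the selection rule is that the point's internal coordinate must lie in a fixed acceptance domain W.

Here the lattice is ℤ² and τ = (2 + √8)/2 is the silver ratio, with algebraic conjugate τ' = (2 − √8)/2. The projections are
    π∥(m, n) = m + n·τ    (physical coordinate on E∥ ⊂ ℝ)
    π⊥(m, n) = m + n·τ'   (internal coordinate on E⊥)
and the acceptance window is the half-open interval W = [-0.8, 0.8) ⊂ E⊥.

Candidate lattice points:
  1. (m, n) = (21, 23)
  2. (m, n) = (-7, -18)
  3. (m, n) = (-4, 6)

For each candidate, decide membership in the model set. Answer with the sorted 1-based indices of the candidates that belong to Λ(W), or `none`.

2

τ' = (2−√8)/2 ≈ -0.41421.
candidate 1: (m,n)=(21,23) → π∥ = 21+23·τ ≈ 76.52691, π⊥ = 21+23·τ' ≈ 11.47309 ∉ [-0.8, 0.8) ⇒ out
candidate 2: (m,n)=(-7,-18) → π∥ = -7-18·τ ≈ -50.45584, π⊥ = -7-18·τ' ≈ 0.45584 ∈ [-0.8, 0.8) ⇒ IN Λ
candidate 3: (m,n)=(-4,6) → π∥ = -4+6·τ ≈ 10.48528, π⊥ = -4+6·τ' ≈ -6.48528 ∉ [-0.8, 0.8) ⇒ out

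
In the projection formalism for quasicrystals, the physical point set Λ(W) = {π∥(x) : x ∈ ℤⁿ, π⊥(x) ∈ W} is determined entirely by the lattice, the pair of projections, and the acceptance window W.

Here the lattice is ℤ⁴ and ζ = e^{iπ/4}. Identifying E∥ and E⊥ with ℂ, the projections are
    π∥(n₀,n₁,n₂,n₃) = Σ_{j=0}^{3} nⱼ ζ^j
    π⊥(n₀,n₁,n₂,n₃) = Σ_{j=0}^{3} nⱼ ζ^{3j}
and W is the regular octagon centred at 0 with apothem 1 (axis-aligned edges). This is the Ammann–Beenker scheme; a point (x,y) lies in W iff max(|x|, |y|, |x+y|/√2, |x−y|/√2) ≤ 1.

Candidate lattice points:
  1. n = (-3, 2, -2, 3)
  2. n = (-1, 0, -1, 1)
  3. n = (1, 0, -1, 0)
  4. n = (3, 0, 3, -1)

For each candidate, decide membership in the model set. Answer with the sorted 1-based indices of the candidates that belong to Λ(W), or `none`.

π⊥(n) = n₀ + n₁ζ³ + n₂ζ⁶ + n₃ζ⁹ where ζ = e^{iπ/4}.
#1 (-3, 2, -2, 3): internal (-2.292893, 5.535534); octagon support 5.535534 vs apothem 1 → ∉ W
#2 (-1, 0, -1, 1): internal (-0.292893, 1.707107); octagon support 1.707107 vs apothem 1 → ∉ W
#3 (1, 0, -1, 0): internal (1.000000, 1.000000); octagon support 1.414214 vs apothem 1 → ∉ W
#4 (3, 0, 3, -1): internal (2.292893, -3.707107); octagon support 4.242641 vs apothem 1 → ∉ W

none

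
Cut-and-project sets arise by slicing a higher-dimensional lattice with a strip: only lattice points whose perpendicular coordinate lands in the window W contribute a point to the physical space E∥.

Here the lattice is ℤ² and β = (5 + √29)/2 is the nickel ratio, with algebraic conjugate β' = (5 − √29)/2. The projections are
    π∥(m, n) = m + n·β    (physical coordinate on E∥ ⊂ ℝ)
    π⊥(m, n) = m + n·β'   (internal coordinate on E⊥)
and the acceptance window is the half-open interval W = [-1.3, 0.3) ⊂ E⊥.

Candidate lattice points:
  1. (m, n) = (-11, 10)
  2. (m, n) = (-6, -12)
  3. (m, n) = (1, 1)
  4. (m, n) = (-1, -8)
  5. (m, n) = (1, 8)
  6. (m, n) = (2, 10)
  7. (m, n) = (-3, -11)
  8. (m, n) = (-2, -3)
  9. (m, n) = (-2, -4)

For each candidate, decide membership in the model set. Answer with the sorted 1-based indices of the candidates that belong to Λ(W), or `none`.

β' = (5−√29)/2 ≈ -0.1926.
#1 (-11,10): internal coord -11 + (10)·β' = -12.9258; -12.9258 ∉ [-1.3, 0.3) → out
#2 (-6,-12): internal coord -6 + (-12)·β' = -3.6890; -3.6890 ∉ [-1.3, 0.3) → out
#3 (1,1): internal coord 1 + (1)·β' = +0.8074; +0.8074 ∉ [-1.3, 0.3) → out
#4 (-1,-8): internal coord -1 + (-8)·β' = +0.5407; +0.5407 ∉ [-1.3, 0.3) → out
#5 (1,8): internal coord 1 + (8)·β' = -0.5407; -0.5407 ∈ [-1.3, 0.3) → IN Λ
#6 (2,10): internal coord 2 + (10)·β' = +0.0742; +0.0742 ∈ [-1.3, 0.3) → IN Λ
#7 (-3,-11): internal coord -3 + (-11)·β' = -0.8816; -0.8816 ∈ [-1.3, 0.3) → IN Λ
#8 (-2,-3): internal coord -2 + (-3)·β' = -1.4223; -1.4223 ∉ [-1.3, 0.3) → out
#9 (-2,-4): internal coord -2 + (-4)·β' = -1.2297; -1.2297 ∈ [-1.3, 0.3) → IN Λ

5, 6, 7, 9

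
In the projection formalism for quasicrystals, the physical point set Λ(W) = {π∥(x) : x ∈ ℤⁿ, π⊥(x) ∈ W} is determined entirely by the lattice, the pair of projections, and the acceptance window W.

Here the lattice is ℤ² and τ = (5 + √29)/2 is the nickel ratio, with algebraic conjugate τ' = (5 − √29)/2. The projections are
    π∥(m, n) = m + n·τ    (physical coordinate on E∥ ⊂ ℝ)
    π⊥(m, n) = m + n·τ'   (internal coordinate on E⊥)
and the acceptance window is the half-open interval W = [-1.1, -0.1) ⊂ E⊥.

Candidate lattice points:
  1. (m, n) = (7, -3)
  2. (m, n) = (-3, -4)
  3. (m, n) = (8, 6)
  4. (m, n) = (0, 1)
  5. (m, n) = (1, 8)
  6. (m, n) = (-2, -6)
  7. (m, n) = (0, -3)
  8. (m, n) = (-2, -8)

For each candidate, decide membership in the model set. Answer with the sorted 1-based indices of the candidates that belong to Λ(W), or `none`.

Numerically τ ≈ 5.1926 and τ' = −1/τ ≈ -0.1926.
candidate 1: (m,n)=(7,-3) → π∥ = 7-3·τ ≈ -8.5777, π⊥ = 7-3·τ' ≈ 7.5777 ∉ [-1.1, -0.1) ⇒ out
candidate 2: (m,n)=(-3,-4) → π∥ = -3-4·τ ≈ -23.7703, π⊥ = -3-4·τ' ≈ -2.2297 ∉ [-1.1, -0.1) ⇒ out
candidate 3: (m,n)=(8,6) → π∥ = 8+6·τ ≈ 39.1555, π⊥ = 8+6·τ' ≈ 6.8445 ∉ [-1.1, -0.1) ⇒ out
candidate 4: (m,n)=(0,1) → π∥ = 0+1·τ ≈ 5.1926, π⊥ = 0+1·τ' ≈ -0.1926 ∈ [-1.1, -0.1) ⇒ IN Λ
candidate 5: (m,n)=(1,8) → π∥ = 1+8·τ ≈ 42.5407, π⊥ = 1+8·τ' ≈ -0.5407 ∈ [-1.1, -0.1) ⇒ IN Λ
candidate 6: (m,n)=(-2,-6) → π∥ = -2-6·τ ≈ -33.1555, π⊥ = -2-6·τ' ≈ -0.8445 ∈ [-1.1, -0.1) ⇒ IN Λ
candidate 7: (m,n)=(0,-3) → π∥ = 0-3·τ ≈ -15.5777, π⊥ = 0-3·τ' ≈ 0.5777 ∉ [-1.1, -0.1) ⇒ out
candidate 8: (m,n)=(-2,-8) → π∥ = -2-8·τ ≈ -43.5407, π⊥ = -2-8·τ' ≈ -0.4593 ∈ [-1.1, -0.1) ⇒ IN Λ

4, 5, 6, 8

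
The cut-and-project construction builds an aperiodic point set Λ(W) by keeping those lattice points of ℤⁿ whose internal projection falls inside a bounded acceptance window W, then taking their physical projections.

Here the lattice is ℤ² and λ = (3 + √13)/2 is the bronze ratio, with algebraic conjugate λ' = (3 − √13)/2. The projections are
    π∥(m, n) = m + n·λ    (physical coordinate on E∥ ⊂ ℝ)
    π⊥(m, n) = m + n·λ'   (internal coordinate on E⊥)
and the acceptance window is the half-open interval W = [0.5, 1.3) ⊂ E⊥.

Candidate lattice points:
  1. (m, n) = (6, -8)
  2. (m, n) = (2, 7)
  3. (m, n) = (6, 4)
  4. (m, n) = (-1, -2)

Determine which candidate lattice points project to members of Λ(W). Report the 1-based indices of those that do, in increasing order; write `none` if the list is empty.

λ' = (3−√13)/2 ≈ -0.30278.
#1 (6,-8): internal coord 6 + (-8)·λ' = +8.42221; +8.42221 ∉ [0.5, 1.3) → out
#2 (2,7): internal coord 2 + (7)·λ' = -0.11943; -0.11943 ∉ [0.5, 1.3) → out
#3 (6,4): internal coord 6 + (4)·λ' = +4.78890; +4.78890 ∉ [0.5, 1.3) → out
#4 (-1,-2): internal coord -1 + (-2)·λ' = -0.39445; -0.39445 ∉ [0.5, 1.3) → out

none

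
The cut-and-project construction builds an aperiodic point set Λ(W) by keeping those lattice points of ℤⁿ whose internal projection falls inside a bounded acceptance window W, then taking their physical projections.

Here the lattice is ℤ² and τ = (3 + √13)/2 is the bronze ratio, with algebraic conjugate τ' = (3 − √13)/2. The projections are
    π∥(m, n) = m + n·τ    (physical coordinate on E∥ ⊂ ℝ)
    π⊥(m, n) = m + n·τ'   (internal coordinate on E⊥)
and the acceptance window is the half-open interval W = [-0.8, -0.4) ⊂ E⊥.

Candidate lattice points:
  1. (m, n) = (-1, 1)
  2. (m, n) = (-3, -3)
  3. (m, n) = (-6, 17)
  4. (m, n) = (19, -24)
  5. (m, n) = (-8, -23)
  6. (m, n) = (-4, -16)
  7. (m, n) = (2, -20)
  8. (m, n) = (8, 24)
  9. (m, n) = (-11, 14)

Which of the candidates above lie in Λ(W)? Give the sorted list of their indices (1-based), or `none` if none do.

Compute τ' = (3−√13)/2 = -0.302776, so π⊥(m,n) = m -0.302776·n.
[1] lift (-1,1): star map gives -1.302776; window check -0.8 ≤ -1.302776 < -0.4 is false → out
[2] lift (-3,-3): star map gives -2.091673; window check -0.8 ≤ -2.091673 < -0.4 is false → out
[3] lift (-6,17): star map gives -11.147186; window check -0.8 ≤ -11.147186 < -0.4 is false → out
[4] lift (19,-24): star map gives 26.266615; window check -0.8 ≤ 26.266615 < -0.4 is false → out
[5] lift (-8,-23): star map gives -1.036160; window check -0.8 ≤ -1.036160 < -0.4 is false → out
[6] lift (-4,-16): star map gives 0.844410; window check -0.8 ≤ 0.844410 < -0.4 is false → out
[7] lift (2,-20): star map gives 8.055513; window check -0.8 ≤ 8.055513 < -0.4 is false → out
[8] lift (8,24): star map gives 0.733385; window check -0.8 ≤ 0.733385 < -0.4 is false → out
[9] lift (-11,14): star map gives -15.238859; window check -0.8 ≤ -15.238859 < -0.4 is false → out

none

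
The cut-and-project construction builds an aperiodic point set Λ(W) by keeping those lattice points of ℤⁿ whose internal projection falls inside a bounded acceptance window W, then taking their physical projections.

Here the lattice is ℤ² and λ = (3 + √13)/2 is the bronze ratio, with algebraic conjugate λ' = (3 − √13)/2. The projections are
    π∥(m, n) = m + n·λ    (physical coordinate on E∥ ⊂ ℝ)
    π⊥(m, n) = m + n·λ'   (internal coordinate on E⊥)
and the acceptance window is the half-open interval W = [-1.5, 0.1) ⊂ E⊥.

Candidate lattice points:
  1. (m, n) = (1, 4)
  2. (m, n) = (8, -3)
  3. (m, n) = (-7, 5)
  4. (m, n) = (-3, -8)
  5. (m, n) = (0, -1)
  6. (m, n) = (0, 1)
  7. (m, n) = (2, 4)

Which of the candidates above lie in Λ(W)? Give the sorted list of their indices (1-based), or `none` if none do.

Numerically λ ≈ 3.302776 and λ' = −1/λ ≈ -0.302776.
[1] lift (1,4): star map gives -0.211103; window check -1.5 ≤ -0.211103 < 0.1 is true → IN Λ
[2] lift (8,-3): star map gives 8.908327; window check -1.5 ≤ 8.908327 < 0.1 is false → out
[3] lift (-7,5): star map gives -8.513878; window check -1.5 ≤ -8.513878 < 0.1 is false → out
[4] lift (-3,-8): star map gives -0.577795; window check -1.5 ≤ -0.577795 < 0.1 is true → IN Λ
[5] lift (0,-1): star map gives 0.302776; window check -1.5 ≤ 0.302776 < 0.1 is false → out
[6] lift (0,1): star map gives -0.302776; window check -1.5 ≤ -0.302776 < 0.1 is true → IN Λ
[7] lift (2,4): star map gives 0.788897; window check -1.5 ≤ 0.788897 < 0.1 is false → out

1, 4, 6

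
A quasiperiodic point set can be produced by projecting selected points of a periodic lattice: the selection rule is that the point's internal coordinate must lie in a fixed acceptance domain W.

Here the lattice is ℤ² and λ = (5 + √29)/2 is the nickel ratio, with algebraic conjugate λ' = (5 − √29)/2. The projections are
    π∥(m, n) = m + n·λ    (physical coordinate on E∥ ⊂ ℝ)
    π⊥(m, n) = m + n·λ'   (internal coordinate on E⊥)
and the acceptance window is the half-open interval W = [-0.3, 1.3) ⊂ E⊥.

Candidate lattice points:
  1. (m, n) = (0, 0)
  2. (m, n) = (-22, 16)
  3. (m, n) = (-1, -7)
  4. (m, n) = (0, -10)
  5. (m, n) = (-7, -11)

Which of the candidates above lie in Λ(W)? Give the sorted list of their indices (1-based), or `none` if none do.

1, 3

λ' = (5−√29)/2 ≈ -0.192582.
#1 (0,0): internal coord 0 + (0)·λ' = +0.000000; +0.000000 ∈ [-0.3, 1.3) → IN Λ
#2 (-22,16): internal coord -22 + (16)·λ' = -25.081318; -25.081318 ∉ [-0.3, 1.3) → out
#3 (-1,-7): internal coord -1 + (-7)·λ' = +0.348077; +0.348077 ∈ [-0.3, 1.3) → IN Λ
#4 (0,-10): internal coord 0 + (-10)·λ' = +1.925824; +1.925824 ∉ [-0.3, 1.3) → out
#5 (-7,-11): internal coord -7 + (-11)·λ' = -4.881594; -4.881594 ∉ [-0.3, 1.3) → out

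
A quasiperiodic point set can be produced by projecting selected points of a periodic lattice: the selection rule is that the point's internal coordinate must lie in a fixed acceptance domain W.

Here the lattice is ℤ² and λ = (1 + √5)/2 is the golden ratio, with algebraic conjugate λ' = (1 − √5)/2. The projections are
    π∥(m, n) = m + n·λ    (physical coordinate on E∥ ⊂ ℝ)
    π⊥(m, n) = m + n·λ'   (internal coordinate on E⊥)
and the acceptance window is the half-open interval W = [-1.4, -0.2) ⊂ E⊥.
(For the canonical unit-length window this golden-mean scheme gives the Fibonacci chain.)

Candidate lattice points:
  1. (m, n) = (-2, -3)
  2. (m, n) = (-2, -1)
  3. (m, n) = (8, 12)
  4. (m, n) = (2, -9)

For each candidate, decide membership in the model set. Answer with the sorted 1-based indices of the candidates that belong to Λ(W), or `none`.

2

Compute λ' = (1−√5)/2 = -0.6180, so π⊥(m,n) = m -0.6180·n.
#1 (-2,-3): internal coord -2 + (-3)·λ' = -0.1459; -0.1459 ∉ [-1.4, -0.2) → out
#2 (-2,-1): internal coord -2 + (-1)·λ' = -1.3820; -1.3820 ∈ [-1.4, -0.2) → IN Λ
#3 (8,12): internal coord 8 + (12)·λ' = +0.5836; +0.5836 ∉ [-1.4, -0.2) → out
#4 (2,-9): internal coord 2 + (-9)·λ' = +7.5623; +7.5623 ∉ [-1.4, -0.2) → out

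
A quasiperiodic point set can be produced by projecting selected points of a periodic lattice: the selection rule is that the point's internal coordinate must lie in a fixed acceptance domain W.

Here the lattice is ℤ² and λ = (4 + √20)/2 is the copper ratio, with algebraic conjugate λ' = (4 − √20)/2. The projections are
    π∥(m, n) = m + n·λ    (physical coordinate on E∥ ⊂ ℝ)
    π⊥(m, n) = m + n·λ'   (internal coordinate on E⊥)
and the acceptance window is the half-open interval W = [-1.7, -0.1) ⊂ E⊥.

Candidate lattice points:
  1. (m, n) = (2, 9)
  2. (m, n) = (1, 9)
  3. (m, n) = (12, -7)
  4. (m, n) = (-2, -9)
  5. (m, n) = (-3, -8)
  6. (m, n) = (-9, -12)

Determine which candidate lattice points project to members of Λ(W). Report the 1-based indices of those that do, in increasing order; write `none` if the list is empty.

1, 2, 5

Compute λ' = (4−√20)/2 = -0.23607, so π⊥(m,n) = m -0.23607·n.
#1 (2,9): internal coord 2 + (9)·λ' = -0.12461; -0.12461 ∈ [-1.7, -0.1) → IN Λ
#2 (1,9): internal coord 1 + (9)·λ' = -1.12461; -1.12461 ∈ [-1.7, -0.1) → IN Λ
#3 (12,-7): internal coord 12 + (-7)·λ' = +13.65248; +13.65248 ∉ [-1.7, -0.1) → out
#4 (-2,-9): internal coord -2 + (-9)·λ' = +0.12461; +0.12461 ∉ [-1.7, -0.1) → out
#5 (-3,-8): internal coord -3 + (-8)·λ' = -1.11146; -1.11146 ∈ [-1.7, -0.1) → IN Λ
#6 (-9,-12): internal coord -9 + (-12)·λ' = -6.16718; -6.16718 ∉ [-1.7, -0.1) → out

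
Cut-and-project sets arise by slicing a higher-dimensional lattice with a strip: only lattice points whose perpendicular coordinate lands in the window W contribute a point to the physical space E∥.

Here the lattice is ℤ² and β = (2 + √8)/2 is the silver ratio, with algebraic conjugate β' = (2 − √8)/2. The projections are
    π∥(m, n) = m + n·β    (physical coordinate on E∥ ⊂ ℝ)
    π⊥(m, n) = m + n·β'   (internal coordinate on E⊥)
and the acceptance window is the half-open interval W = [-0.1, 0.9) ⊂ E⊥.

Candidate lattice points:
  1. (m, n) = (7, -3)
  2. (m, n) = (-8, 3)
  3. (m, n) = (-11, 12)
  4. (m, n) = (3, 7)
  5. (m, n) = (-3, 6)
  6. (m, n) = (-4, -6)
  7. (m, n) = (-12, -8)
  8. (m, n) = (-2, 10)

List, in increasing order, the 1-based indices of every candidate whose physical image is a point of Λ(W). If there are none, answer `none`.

4

Numerically β ≈ 2.41421 and β' = −1/β ≈ -0.41421.
#1 (7,-3): internal coord 7 + (-3)·β' = +8.24264; +8.24264 ∉ [-0.1, 0.9) → out
#2 (-8,3): internal coord -8 + (3)·β' = -9.24264; -9.24264 ∉ [-0.1, 0.9) → out
#3 (-11,12): internal coord -11 + (12)·β' = -15.97056; -15.97056 ∉ [-0.1, 0.9) → out
#4 (3,7): internal coord 3 + (7)·β' = +0.10051; +0.10051 ∈ [-0.1, 0.9) → IN Λ
#5 (-3,6): internal coord -3 + (6)·β' = -5.48528; -5.48528 ∉ [-0.1, 0.9) → out
#6 (-4,-6): internal coord -4 + (-6)·β' = -1.51472; -1.51472 ∉ [-0.1, 0.9) → out
#7 (-12,-8): internal coord -12 + (-8)·β' = -8.68629; -8.68629 ∉ [-0.1, 0.9) → out
#8 (-2,10): internal coord -2 + (10)·β' = -6.14214; -6.14214 ∉ [-0.1, 0.9) → out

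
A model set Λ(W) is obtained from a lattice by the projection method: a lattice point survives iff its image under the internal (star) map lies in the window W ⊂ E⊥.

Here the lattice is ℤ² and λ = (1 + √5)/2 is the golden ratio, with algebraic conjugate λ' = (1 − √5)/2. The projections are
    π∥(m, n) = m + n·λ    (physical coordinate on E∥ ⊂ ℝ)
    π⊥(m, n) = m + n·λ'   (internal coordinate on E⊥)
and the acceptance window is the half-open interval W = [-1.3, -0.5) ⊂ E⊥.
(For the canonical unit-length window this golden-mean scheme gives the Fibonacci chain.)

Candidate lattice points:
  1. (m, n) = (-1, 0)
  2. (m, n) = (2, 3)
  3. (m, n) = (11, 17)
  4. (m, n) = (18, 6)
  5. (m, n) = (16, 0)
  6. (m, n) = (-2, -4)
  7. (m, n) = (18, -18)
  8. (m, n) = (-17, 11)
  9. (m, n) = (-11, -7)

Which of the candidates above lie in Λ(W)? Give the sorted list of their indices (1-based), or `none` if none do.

λ' = (1−√5)/2 ≈ -0.6180.
[1] lift (-1,0): star map gives -1.0000; window check -1.3 ≤ -1.0000 < -0.5 is true → IN Λ
[2] lift (2,3): star map gives 0.1459; window check -1.3 ≤ 0.1459 < -0.5 is false → out
[3] lift (11,17): star map gives 0.4934; window check -1.3 ≤ 0.4934 < -0.5 is false → out
[4] lift (18,6): star map gives 14.2918; window check -1.3 ≤ 14.2918 < -0.5 is false → out
[5] lift (16,0): star map gives 16.0000; window check -1.3 ≤ 16.0000 < -0.5 is false → out
[6] lift (-2,-4): star map gives 0.4721; window check -1.3 ≤ 0.4721 < -0.5 is false → out
[7] lift (18,-18): star map gives 29.1246; window check -1.3 ≤ 29.1246 < -0.5 is false → out
[8] lift (-17,11): star map gives -23.7984; window check -1.3 ≤ -23.7984 < -0.5 is false → out
[9] lift (-11,-7): star map gives -6.6738; window check -1.3 ≤ -6.6738 < -0.5 is false → out

1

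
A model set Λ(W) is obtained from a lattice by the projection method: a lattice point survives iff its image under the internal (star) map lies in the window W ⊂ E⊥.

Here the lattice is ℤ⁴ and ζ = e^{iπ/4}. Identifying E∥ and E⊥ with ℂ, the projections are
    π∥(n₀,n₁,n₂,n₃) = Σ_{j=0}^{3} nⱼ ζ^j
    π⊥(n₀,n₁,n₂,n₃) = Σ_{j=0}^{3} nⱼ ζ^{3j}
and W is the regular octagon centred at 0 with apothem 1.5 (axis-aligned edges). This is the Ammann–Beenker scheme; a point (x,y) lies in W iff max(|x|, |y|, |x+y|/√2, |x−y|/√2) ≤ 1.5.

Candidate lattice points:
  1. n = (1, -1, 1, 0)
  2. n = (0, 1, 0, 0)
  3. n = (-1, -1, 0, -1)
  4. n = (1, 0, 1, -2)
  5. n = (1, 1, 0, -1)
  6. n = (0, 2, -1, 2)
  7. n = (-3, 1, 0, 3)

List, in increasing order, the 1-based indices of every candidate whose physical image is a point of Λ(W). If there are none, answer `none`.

2, 5

π⊥(n) = n₀ + n₁ζ³ + n₂ζ⁶ + n₃ζ⁹ where ζ = e^{iπ/4}.
candidate 1: n = (1, -1, 1, 0) → π⊥ ≈ (+1.70711, -1.70711); max(|x|,|y|,|x±y|/√2) = 2.41421 > 1.5 ⇒ ∉ W
candidate 2: n = (0, 1, 0, 0) → π⊥ ≈ (-0.70711, +0.70711); max(|x|,|y|,|x±y|/√2) = 1.00000 ≤ 1.5 ⇒ ∈ W
candidate 3: n = (-1, -1, 0, -1) → π⊥ ≈ (-1.00000, -1.41421); max(|x|,|y|,|x±y|/√2) = 1.70711 > 1.5 ⇒ ∉ W
candidate 4: n = (1, 0, 1, -2) → π⊥ ≈ (-0.41421, -2.41421); max(|x|,|y|,|x±y|/√2) = 2.41421 > 1.5 ⇒ ∉ W
candidate 5: n = (1, 1, 0, -1) → π⊥ ≈ (-0.41421, +0.00000); max(|x|,|y|,|x±y|/√2) = 0.41421 ≤ 1.5 ⇒ ∈ W
candidate 6: n = (0, 2, -1, 2) → π⊥ ≈ (+0.00000, +3.82843); max(|x|,|y|,|x±y|/√2) = 3.82843 > 1.5 ⇒ ∉ W
candidate 7: n = (-3, 1, 0, 3) → π⊥ ≈ (-1.58579, +2.82843); max(|x|,|y|,|x±y|/√2) = 3.12132 > 1.5 ⇒ ∉ W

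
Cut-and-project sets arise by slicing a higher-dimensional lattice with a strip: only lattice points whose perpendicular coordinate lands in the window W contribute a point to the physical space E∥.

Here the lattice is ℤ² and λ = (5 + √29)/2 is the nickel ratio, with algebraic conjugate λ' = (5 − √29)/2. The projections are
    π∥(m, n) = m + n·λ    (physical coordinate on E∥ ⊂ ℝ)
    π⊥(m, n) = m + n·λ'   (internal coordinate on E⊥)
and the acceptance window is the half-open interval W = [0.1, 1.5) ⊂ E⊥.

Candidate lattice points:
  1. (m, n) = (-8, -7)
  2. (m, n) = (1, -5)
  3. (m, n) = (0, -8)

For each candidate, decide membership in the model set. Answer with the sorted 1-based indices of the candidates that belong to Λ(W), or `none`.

none

Numerically λ ≈ 5.19258 and λ' = −1/λ ≈ -0.19258.
#1 (-8,-7): internal coord -8 + (-7)·λ' = -6.65192; -6.65192 ∉ [0.1, 1.5) → out
#2 (1,-5): internal coord 1 + (-5)·λ' = +1.96291; +1.96291 ∉ [0.1, 1.5) → out
#3 (0,-8): internal coord 0 + (-8)·λ' = +1.54066; +1.54066 ∉ [0.1, 1.5) → out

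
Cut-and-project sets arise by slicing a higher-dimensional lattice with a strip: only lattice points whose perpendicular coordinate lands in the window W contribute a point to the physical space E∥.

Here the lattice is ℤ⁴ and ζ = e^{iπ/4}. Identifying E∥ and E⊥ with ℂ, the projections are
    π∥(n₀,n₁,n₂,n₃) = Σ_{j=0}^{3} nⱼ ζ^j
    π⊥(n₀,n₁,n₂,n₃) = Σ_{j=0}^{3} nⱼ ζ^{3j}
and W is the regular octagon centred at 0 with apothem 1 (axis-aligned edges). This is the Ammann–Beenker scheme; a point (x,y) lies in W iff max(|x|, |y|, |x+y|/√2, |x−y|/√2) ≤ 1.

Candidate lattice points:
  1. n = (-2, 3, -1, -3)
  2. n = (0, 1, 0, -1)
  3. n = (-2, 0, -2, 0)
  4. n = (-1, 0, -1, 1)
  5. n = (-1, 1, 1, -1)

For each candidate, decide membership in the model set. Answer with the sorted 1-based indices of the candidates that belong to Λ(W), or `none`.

Internal map: ζ^{3j} for j=0..3 gives (1,0), (−√2/2,√2/2), (0,−1), (√2/2,√2/2).
#1 (-2, 3, -1, -3): internal (-6.24264, 1.00000); octagon support 6.24264 vs apothem 1 → ∉ W
#2 (0, 1, 0, -1): internal (-1.41421, 0.00000); octagon support 1.41421 vs apothem 1 → ∉ W
#3 (-2, 0, -2, 0): internal (-2.00000, 2.00000); octagon support 2.82843 vs apothem 1 → ∉ W
#4 (-1, 0, -1, 1): internal (-0.29289, 1.70711); octagon support 1.70711 vs apothem 1 → ∉ W
#5 (-1, 1, 1, -1): internal (-2.41421, -1.00000); octagon support 2.41421 vs apothem 1 → ∉ W

none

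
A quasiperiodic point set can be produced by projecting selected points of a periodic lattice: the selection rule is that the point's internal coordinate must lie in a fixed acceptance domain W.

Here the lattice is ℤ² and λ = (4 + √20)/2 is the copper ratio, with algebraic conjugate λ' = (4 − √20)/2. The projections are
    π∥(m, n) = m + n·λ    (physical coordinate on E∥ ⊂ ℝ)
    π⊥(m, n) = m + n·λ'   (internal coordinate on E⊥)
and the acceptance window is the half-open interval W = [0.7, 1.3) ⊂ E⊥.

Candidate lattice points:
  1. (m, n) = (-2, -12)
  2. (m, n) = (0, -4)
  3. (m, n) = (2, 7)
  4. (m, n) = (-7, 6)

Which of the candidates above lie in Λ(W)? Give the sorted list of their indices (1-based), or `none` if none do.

λ' = (4−√20)/2 ≈ -0.236068.
[1] lift (-2,-12): star map gives 0.832816; window check 0.7 ≤ 0.832816 < 1.3 is true → IN Λ
[2] lift (0,-4): star map gives 0.944272; window check 0.7 ≤ 0.944272 < 1.3 is true → IN Λ
[3] lift (2,7): star map gives 0.347524; window check 0.7 ≤ 0.347524 < 1.3 is false → out
[4] lift (-7,6): star map gives -8.416408; window check 0.7 ≤ -8.416408 < 1.3 is false → out

1, 2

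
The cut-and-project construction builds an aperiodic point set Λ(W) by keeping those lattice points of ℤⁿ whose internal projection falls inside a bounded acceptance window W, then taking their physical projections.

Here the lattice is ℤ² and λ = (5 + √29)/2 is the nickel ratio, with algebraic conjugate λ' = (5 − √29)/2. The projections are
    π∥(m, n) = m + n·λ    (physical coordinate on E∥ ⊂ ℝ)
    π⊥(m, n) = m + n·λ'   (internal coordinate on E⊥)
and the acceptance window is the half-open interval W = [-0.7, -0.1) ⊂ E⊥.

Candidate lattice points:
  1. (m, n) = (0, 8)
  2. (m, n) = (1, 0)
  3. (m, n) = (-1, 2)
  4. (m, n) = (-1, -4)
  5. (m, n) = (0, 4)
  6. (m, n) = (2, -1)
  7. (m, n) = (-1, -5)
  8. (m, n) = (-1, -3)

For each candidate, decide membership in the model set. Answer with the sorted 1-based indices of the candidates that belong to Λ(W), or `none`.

4, 8

λ' = (5−√29)/2 ≈ -0.192582.
#1 (0,8): internal coord 0 + (8)·λ' = -1.540659; -1.540659 ∉ [-0.7, -0.1) → out
#2 (1,0): internal coord 1 + (0)·λ' = +1.000000; +1.000000 ∉ [-0.7, -0.1) → out
#3 (-1,2): internal coord -1 + (2)·λ' = -1.385165; -1.385165 ∉ [-0.7, -0.1) → out
#4 (-1,-4): internal coord -1 + (-4)·λ' = -0.229670; -0.229670 ∈ [-0.7, -0.1) → IN Λ
#5 (0,4): internal coord 0 + (4)·λ' = -0.770330; -0.770330 ∉ [-0.7, -0.1) → out
#6 (2,-1): internal coord 2 + (-1)·λ' = +2.192582; +2.192582 ∉ [-0.7, -0.1) → out
#7 (-1,-5): internal coord -1 + (-5)·λ' = -0.037088; -0.037088 ∉ [-0.7, -0.1) → out
#8 (-1,-3): internal coord -1 + (-3)·λ' = -0.422253; -0.422253 ∈ [-0.7, -0.1) → IN Λ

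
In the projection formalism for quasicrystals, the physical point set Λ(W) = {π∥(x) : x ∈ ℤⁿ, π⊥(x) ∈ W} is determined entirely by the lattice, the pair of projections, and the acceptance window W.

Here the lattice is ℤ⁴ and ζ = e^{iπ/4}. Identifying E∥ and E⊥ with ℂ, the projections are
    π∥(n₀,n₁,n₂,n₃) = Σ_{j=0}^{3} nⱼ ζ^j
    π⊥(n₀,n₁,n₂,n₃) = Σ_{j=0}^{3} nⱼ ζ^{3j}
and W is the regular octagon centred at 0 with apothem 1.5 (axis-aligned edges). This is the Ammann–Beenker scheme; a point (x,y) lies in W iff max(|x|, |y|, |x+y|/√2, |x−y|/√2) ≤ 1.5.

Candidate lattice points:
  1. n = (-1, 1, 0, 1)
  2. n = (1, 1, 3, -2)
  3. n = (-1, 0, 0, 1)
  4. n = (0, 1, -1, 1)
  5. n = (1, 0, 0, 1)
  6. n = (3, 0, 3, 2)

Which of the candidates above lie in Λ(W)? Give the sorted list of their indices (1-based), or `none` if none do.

Internal map: ζ^{3j} for j=0..3 gives (1,0), (−√2/2,√2/2), (0,−1), (√2/2,√2/2).
#1 (-1, 1, 0, 1): internal (-1.000000, 1.414214); octagon support 1.707107 vs apothem 1.5 → ∉ W
#2 (1, 1, 3, -2): internal (-1.121320, -3.707107); octagon support 3.707107 vs apothem 1.5 → ∉ W
#3 (-1, 0, 0, 1): internal (-0.292893, 0.707107); octagon support 0.707107 vs apothem 1.5 → ∈ W
#4 (0, 1, -1, 1): internal (0.000000, 2.414214); octagon support 2.414214 vs apothem 1.5 → ∉ W
#5 (1, 0, 0, 1): internal (1.707107, 0.707107); octagon support 1.707107 vs apothem 1.5 → ∉ W
#6 (3, 0, 3, 2): internal (4.414214, -1.585786); octagon support 4.414214 vs apothem 1.5 → ∉ W

3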